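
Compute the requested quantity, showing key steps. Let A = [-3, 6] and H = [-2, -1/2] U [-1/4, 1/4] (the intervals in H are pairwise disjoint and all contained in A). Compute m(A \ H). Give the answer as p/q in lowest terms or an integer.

The ambient interval has length m(A) = 6 - (-3) = 9.
Since the holes are disjoint and sit inside A, by finite additivity
  m(H) = sum_i (b_i - a_i), and m(A \ H) = m(A) - m(H).
Computing the hole measures:
  m(H_1) = -1/2 - (-2) = 3/2.
  m(H_2) = 1/4 - (-1/4) = 1/2.
Summed: m(H) = 3/2 + 1/2 = 2.
So m(A \ H) = 9 - 2 = 7.

7


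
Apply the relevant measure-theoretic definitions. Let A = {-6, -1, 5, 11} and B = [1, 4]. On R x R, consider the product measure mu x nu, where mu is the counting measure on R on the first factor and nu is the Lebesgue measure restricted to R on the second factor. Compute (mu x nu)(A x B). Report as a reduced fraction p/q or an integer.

For a measurable rectangle A x B, the product measure satisfies
  (mu x nu)(A x B) = mu(A) * nu(B).
  mu(A) = 4.
  nu(B) = 3.
  (mu x nu)(A x B) = 4 * 3 = 12.

12


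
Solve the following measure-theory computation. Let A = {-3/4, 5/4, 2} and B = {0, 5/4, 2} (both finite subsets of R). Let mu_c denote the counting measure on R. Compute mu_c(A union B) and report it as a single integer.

Counting measure on a finite set equals cardinality. By inclusion-exclusion, |A union B| = |A| + |B| - |A cap B|.
|A| = 3, |B| = 3, |A cap B| = 2.
So mu_c(A union B) = 3 + 3 - 2 = 4.

4


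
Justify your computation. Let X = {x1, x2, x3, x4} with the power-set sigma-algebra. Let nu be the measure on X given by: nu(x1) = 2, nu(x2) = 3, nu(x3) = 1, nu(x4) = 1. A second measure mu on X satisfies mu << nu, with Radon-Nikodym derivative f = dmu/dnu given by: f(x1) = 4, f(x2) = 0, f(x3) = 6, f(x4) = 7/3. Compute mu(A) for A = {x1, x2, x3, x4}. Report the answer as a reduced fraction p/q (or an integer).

By the defining property of the Radon-Nikodym derivative, for every measurable set A,
  mu(A) = integral_A f dnu.
Since nu is a discrete measure concentrated on the atoms of X, the integral over A reduces to the sum
  mu(A) = sum_{x in A} f(x) * nu({x}).
Computing each term:
  x1: f(x1) * nu(x1) = 4 * 2 = 8.
  x2: f(x2) * nu(x2) = 0 * 3 = 0.
  x3: f(x3) * nu(x3) = 6 * 1 = 6.
  x4: f(x4) * nu(x4) = 7/3 * 1 = 7/3.
Summing: mu(A) = 8 + 0 + 6 + 7/3 = 49/3.

49/3


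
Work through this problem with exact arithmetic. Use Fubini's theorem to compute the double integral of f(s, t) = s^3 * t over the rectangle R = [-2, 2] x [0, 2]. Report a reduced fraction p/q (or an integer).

f(s, t) is a tensor product of a function of s and a function of t, and both factors are bounded continuous (hence Lebesgue integrable) on the rectangle, so Fubini's theorem applies:
  integral_R f d(m x m) = (integral_a1^b1 s^3 ds) * (integral_a2^b2 t dt).
Inner integral in s: integral_{-2}^{2} s^3 ds = (2^4 - (-2)^4)/4
  = 0.
Inner integral in t: integral_{0}^{2} t dt = (2^2 - 0^2)/2
  = 2.
Product: (0) * (2) = 0.

0


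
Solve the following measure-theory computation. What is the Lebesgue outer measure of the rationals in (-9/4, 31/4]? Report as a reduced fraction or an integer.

Q cap (-9/4, 31/4] is countable; list its elements as q_1, q_2, ... . Fix eps > 0 and cover the k-th point by an interval of length eps * 2^(-k). The cover has total length eps * sum_{k>=1} 2^(-k) = eps, so by definition of outer measure m*(Q cap (-9/4, 31/4]) <= eps. Since eps was arbitrary and m* >= 0, the outer measure is 0.

0


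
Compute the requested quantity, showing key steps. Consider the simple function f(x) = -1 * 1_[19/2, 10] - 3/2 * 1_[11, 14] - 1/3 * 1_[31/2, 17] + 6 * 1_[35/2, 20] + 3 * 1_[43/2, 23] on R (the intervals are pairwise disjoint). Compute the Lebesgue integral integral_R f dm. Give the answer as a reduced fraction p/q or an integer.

For a simple function f = sum_i c_i * 1_{A_i} with disjoint A_i,
  integral f dm = sum_i c_i * m(A_i).
Lengths of the A_i:
  m(A_1) = 10 - 19/2 = 1/2.
  m(A_2) = 14 - 11 = 3.
  m(A_3) = 17 - 31/2 = 3/2.
  m(A_4) = 20 - 35/2 = 5/2.
  m(A_5) = 23 - 43/2 = 3/2.
Contributions c_i * m(A_i):
  (-1) * (1/2) = -1/2.
  (-3/2) * (3) = -9/2.
  (-1/3) * (3/2) = -1/2.
  (6) * (5/2) = 15.
  (3) * (3/2) = 9/2.
Total: -1/2 - 9/2 - 1/2 + 15 + 9/2 = 14.

14


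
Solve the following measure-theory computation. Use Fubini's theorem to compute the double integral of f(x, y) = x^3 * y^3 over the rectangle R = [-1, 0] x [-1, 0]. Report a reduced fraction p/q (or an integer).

f(x, y) is a tensor product of a function of x and a function of y, and both factors are bounded continuous (hence Lebesgue integrable) on the rectangle, so Fubini's theorem applies:
  integral_R f d(m x m) = (integral_a1^b1 x^3 dx) * (integral_a2^b2 y^3 dy).
Inner integral in x: integral_{-1}^{0} x^3 dx = (0^4 - (-1)^4)/4
  = -1/4.
Inner integral in y: integral_{-1}^{0} y^3 dy = (0^4 - (-1)^4)/4
  = -1/4.
Product: (-1/4) * (-1/4) = 1/16.

1/16


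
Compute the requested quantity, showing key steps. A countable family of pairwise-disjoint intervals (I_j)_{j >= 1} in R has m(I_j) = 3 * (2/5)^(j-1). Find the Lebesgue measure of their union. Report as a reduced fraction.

By countable additivity of the Lebesgue measure on pairwise disjoint measurable sets,
  m(union_{j >= 1} I_j) = sum_{j >= 1} m(I_j) = sum_{j >= 1} a * r^(j-1),
  with a = 3 and r = 2/5.
Since 0 < r = 2/5 < 1, the geometric series converges:
  sum_{j >= 1} a * r^(j-1) = a / (1 - r).
  = 3 / (1 - 2/5)
  = 3 / (3/5)
  = 5.

5


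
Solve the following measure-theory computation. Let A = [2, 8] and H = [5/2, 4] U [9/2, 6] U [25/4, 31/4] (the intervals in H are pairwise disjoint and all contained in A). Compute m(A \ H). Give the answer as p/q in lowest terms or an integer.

The ambient interval has length m(A) = 8 - 2 = 6.
Since the holes are disjoint and sit inside A, by finite additivity
  m(H) = sum_i (b_i - a_i), and m(A \ H) = m(A) - m(H).
Computing the hole measures:
  m(H_1) = 4 - 5/2 = 3/2.
  m(H_2) = 6 - 9/2 = 3/2.
  m(H_3) = 31/4 - 25/4 = 3/2.
Summed: m(H) = 3/2 + 3/2 + 3/2 = 9/2.
So m(A \ H) = 6 - 9/2 = 3/2.

3/2


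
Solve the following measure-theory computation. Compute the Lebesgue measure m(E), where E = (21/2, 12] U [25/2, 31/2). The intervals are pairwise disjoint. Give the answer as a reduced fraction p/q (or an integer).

For pairwise disjoint intervals, m(union_i I_i) = sum_i m(I_i),
and m is invariant under swapping open/closed endpoints (single points have measure 0).
So m(E) = sum_i (b_i - a_i).
  I_1 has length 12 - 21/2 = 3/2.
  I_2 has length 31/2 - 25/2 = 3.
Summing:
  m(E) = 3/2 + 3 = 9/2.

9/2


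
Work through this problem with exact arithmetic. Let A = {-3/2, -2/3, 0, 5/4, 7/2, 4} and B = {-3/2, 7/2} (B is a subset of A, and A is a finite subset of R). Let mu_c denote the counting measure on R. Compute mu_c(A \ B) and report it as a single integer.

Counting measure assigns mu_c(E) = |E| (number of elements) when E is finite. For B subset A, A \ B is the set of elements of A not in B, so |A \ B| = |A| - |B|.
|A| = 6, |B| = 2, so mu_c(A \ B) = 6 - 2 = 4.

4


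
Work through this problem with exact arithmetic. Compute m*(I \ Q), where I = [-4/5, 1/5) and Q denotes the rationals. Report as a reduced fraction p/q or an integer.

The interval I = [-4/5, 1/5) has m(I) = 1/5 - (-4/5) = 1 (endpoints are measure-zero, so open/closed/half-open agree). Write I = (I cap Q) u (I \ Q). The rationals in I are countable, so m*(I cap Q) = 0 (cover each rational by intervals whose total length is arbitrarily small). By countable subadditivity m*(I) <= m*(I cap Q) + m*(I \ Q), hence m*(I \ Q) >= m(I) = 1. The reverse inequality m*(I \ Q) <= m*(I) = 1 is trivial since (I \ Q) is a subset of I. Therefore m*(I \ Q) = 1.

1


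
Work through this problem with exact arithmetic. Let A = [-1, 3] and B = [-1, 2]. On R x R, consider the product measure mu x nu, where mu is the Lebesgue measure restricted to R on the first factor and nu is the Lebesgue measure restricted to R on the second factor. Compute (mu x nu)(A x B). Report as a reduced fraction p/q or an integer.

For a measurable rectangle A x B, the product measure satisfies
  (mu x nu)(A x B) = mu(A) * nu(B).
  mu(A) = 4.
  nu(B) = 3.
  (mu x nu)(A x B) = 4 * 3 = 12.

12


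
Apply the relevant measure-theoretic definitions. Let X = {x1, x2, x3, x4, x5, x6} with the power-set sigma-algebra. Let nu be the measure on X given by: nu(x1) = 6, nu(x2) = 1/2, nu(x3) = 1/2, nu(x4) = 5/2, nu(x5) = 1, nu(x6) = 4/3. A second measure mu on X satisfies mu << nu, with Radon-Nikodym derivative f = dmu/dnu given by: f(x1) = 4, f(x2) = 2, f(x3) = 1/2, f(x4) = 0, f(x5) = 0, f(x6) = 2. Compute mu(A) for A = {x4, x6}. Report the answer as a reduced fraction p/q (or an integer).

By the defining property of the Radon-Nikodym derivative, for every measurable set A,
  mu(A) = integral_A f dnu.
Since nu is a discrete measure concentrated on the atoms of X, the integral over A reduces to the sum
  mu(A) = sum_{x in A} f(x) * nu({x}).
Computing each term:
  x4: f(x4) * nu(x4) = 0 * 5/2 = 0.
  x6: f(x6) * nu(x6) = 2 * 4/3 = 8/3.
Summing: mu(A) = 0 + 8/3 = 8/3.

8/3


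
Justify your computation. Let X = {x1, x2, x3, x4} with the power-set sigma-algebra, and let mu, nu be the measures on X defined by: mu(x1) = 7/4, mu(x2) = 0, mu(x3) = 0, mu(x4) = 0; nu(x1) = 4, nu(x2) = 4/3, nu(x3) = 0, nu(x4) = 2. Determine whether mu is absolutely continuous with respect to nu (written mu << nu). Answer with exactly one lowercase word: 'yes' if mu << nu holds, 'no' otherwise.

mu << nu means: every nu-null measurable set is also mu-null; equivalently, for every atom x, if nu({x}) = 0 then mu({x}) = 0.
Checking each atom:
  x1: nu = 4 > 0 -> no constraint.
  x2: nu = 4/3 > 0 -> no constraint.
  x3: nu = 0, mu = 0 -> consistent with mu << nu.
  x4: nu = 2 > 0 -> no constraint.
No atom violates the condition. Therefore mu << nu.

yes


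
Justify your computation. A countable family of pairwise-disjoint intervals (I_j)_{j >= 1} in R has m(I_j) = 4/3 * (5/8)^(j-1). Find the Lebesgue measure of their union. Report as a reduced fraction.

By countable additivity of the Lebesgue measure on pairwise disjoint measurable sets,
  m(union_{j >= 1} I_j) = sum_{j >= 1} m(I_j) = sum_{j >= 1} a * r^(j-1),
  with a = 4/3 and r = 5/8.
Since 0 < r = 5/8 < 1, the geometric series converges:
  sum_{j >= 1} a * r^(j-1) = a / (1 - r).
  = 4/3 / (1 - 5/8)
  = 4/3 / (3/8)
  = 32/9.

32/9


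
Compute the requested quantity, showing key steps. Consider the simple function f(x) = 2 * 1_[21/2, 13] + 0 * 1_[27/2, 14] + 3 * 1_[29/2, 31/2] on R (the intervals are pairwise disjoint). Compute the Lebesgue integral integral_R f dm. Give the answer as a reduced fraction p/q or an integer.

For a simple function f = sum_i c_i * 1_{A_i} with disjoint A_i,
  integral f dm = sum_i c_i * m(A_i).
Lengths of the A_i:
  m(A_1) = 13 - 21/2 = 5/2.
  m(A_2) = 14 - 27/2 = 1/2.
  m(A_3) = 31/2 - 29/2 = 1.
Contributions c_i * m(A_i):
  (2) * (5/2) = 5.
  (0) * (1/2) = 0.
  (3) * (1) = 3.
Total: 5 + 0 + 3 = 8.

8


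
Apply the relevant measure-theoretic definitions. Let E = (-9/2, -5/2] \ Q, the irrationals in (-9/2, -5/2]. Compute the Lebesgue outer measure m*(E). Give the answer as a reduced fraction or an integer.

The interval I = (-9/2, -5/2] has m(I) = -5/2 - (-9/2) = 2 (endpoints are measure-zero, so open/closed/half-open agree). Write I = (I cap Q) u (I \ Q). The rationals in I are countable, so m*(I cap Q) = 0 (cover each rational by intervals whose total length is arbitrarily small). By countable subadditivity m*(I) <= m*(I cap Q) + m*(I \ Q), hence m*(I \ Q) >= m(I) = 2. The reverse inequality m*(I \ Q) <= m*(I) = 2 is trivial since (I \ Q) is a subset of I. Therefore m*(I \ Q) = 2.

2


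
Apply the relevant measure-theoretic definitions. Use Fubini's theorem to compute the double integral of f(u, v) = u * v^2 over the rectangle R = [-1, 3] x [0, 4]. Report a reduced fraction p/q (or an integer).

f(u, v) is a tensor product of a function of u and a function of v, and both factors are bounded continuous (hence Lebesgue integrable) on the rectangle, so Fubini's theorem applies:
  integral_R f d(m x m) = (integral_a1^b1 u du) * (integral_a2^b2 v^2 dv).
Inner integral in u: integral_{-1}^{3} u du = (3^2 - (-1)^2)/2
  = 4.
Inner integral in v: integral_{0}^{4} v^2 dv = (4^3 - 0^3)/3
  = 64/3.
Product: (4) * (64/3) = 256/3.

256/3


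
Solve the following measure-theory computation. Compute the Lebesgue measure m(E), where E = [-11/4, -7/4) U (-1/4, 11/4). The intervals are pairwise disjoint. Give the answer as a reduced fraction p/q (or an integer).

For pairwise disjoint intervals, m(union_i I_i) = sum_i m(I_i),
and m is invariant under swapping open/closed endpoints (single points have measure 0).
So m(E) = sum_i (b_i - a_i).
  I_1 has length -7/4 - (-11/4) = 1.
  I_2 has length 11/4 - (-1/4) = 3.
Summing:
  m(E) = 1 + 3 = 4.

4


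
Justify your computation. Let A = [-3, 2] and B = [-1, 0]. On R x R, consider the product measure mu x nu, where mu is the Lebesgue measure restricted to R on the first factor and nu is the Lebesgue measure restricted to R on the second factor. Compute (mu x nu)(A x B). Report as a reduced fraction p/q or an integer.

For a measurable rectangle A x B, the product measure satisfies
  (mu x nu)(A x B) = mu(A) * nu(B).
  mu(A) = 5.
  nu(B) = 1.
  (mu x nu)(A x B) = 5 * 1 = 5.

5


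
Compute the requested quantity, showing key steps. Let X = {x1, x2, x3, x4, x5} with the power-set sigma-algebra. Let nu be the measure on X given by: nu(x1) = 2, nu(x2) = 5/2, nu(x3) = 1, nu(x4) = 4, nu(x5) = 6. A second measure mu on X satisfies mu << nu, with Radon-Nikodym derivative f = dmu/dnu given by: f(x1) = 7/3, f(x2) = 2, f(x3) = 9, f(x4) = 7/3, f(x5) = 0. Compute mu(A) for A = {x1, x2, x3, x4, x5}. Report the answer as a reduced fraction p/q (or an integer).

By the defining property of the Radon-Nikodym derivative, for every measurable set A,
  mu(A) = integral_A f dnu.
Since nu is a discrete measure concentrated on the atoms of X, the integral over A reduces to the sum
  mu(A) = sum_{x in A} f(x) * nu({x}).
Computing each term:
  x1: f(x1) * nu(x1) = 7/3 * 2 = 14/3.
  x2: f(x2) * nu(x2) = 2 * 5/2 = 5.
  x3: f(x3) * nu(x3) = 9 * 1 = 9.
  x4: f(x4) * nu(x4) = 7/3 * 4 = 28/3.
  x5: f(x5) * nu(x5) = 0 * 6 = 0.
Summing: mu(A) = 14/3 + 5 + 9 + 28/3 + 0 = 28.

28


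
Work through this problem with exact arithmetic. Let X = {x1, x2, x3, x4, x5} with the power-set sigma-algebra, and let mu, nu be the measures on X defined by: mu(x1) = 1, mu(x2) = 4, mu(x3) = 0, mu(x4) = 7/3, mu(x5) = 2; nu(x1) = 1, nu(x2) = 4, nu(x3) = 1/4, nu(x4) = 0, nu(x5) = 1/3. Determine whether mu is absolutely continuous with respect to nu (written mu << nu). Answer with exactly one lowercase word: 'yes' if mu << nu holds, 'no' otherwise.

mu << nu means: every nu-null measurable set is also mu-null; equivalently, for every atom x, if nu({x}) = 0 then mu({x}) = 0.
Checking each atom:
  x1: nu = 1 > 0 -> no constraint.
  x2: nu = 4 > 0 -> no constraint.
  x3: nu = 1/4 > 0 -> no constraint.
  x4: nu = 0, mu = 7/3 > 0 -> violates mu << nu.
  x5: nu = 1/3 > 0 -> no constraint.
The atom(s) x4 violate the condition (nu = 0 but mu > 0). Therefore mu is NOT absolutely continuous w.r.t. nu.

no


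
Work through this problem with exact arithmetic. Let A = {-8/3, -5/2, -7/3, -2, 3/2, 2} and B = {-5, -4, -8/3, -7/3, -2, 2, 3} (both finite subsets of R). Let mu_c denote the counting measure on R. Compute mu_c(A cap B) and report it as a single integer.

Counting measure on a finite set equals cardinality. mu_c(A cap B) = |A cap B| (elements appearing in both).
Enumerating the elements of A that also lie in B gives 4 element(s).
So mu_c(A cap B) = 4.

4


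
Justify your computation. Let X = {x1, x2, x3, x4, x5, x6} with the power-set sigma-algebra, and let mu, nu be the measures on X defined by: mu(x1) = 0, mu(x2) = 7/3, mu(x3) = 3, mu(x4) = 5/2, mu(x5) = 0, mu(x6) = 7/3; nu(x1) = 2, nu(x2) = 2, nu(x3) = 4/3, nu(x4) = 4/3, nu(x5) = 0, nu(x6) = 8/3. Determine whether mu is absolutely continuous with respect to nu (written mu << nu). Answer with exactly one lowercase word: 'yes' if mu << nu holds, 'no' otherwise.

mu << nu means: every nu-null measurable set is also mu-null; equivalently, for every atom x, if nu({x}) = 0 then mu({x}) = 0.
Checking each atom:
  x1: nu = 2 > 0 -> no constraint.
  x2: nu = 2 > 0 -> no constraint.
  x3: nu = 4/3 > 0 -> no constraint.
  x4: nu = 4/3 > 0 -> no constraint.
  x5: nu = 0, mu = 0 -> consistent with mu << nu.
  x6: nu = 8/3 > 0 -> no constraint.
No atom violates the condition. Therefore mu << nu.

yes


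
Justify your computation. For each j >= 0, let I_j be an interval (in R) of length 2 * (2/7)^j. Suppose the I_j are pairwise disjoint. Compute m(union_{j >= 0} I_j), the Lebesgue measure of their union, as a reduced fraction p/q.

By countable additivity of the Lebesgue measure on pairwise disjoint measurable sets,
  m(union_{j >= 0} I_j) = sum_{j >= 0} m(I_j) = sum_{j >= 0} a * r^j,
  with a = 2 and r = 2/7.
Since 0 < r = 2/7 < 1, the geometric series converges:
  sum_{j >= 0} a * r^j = a / (1 - r).
  = 2 / (1 - 2/7)
  = 2 / (5/7)
  = 14/5.

14/5


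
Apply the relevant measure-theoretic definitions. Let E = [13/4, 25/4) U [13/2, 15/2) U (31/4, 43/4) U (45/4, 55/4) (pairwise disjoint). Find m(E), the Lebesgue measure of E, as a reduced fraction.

For pairwise disjoint intervals, m(union_i I_i) = sum_i m(I_i),
and m is invariant under swapping open/closed endpoints (single points have measure 0).
So m(E) = sum_i (b_i - a_i).
  I_1 has length 25/4 - 13/4 = 3.
  I_2 has length 15/2 - 13/2 = 1.
  I_3 has length 43/4 - 31/4 = 3.
  I_4 has length 55/4 - 45/4 = 5/2.
Summing:
  m(E) = 3 + 1 + 3 + 5/2 = 19/2.

19/2


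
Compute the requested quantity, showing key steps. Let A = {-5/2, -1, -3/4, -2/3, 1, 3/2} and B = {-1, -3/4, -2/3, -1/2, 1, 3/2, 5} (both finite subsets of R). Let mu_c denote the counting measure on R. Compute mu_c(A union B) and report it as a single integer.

Counting measure on a finite set equals cardinality. By inclusion-exclusion, |A union B| = |A| + |B| - |A cap B|.
|A| = 6, |B| = 7, |A cap B| = 5.
So mu_c(A union B) = 6 + 7 - 5 = 8.

8


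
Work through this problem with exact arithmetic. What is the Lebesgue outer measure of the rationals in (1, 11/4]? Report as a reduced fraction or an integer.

E = Q cap (1, 11/4] is a subset of Q, which is countable. Enumerate Q = {q_1, q_2, ...}; for any eps > 0, cover q_k by the open interval (q_k - eps/2^(k+1), q_k + eps/2^(k+1)), of length eps/2^k. The total cover length is sum_{k>=1} eps/2^k = eps. Hence m*(E) <= m*(Q) <= eps for every eps > 0, and since outer measure is non-negative, m*(E) = 0.

0


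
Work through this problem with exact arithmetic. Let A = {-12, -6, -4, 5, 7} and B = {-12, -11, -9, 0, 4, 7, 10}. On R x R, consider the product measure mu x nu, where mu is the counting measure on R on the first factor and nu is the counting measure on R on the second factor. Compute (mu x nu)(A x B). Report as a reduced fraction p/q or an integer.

For a measurable rectangle A x B, the product measure satisfies
  (mu x nu)(A x B) = mu(A) * nu(B).
  mu(A) = 5.
  nu(B) = 7.
  (mu x nu)(A x B) = 5 * 7 = 35.

35


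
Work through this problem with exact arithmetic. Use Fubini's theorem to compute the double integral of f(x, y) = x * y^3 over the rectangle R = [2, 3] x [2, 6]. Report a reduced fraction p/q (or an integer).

f(x, y) is a tensor product of a function of x and a function of y, and both factors are bounded continuous (hence Lebesgue integrable) on the rectangle, so Fubini's theorem applies:
  integral_R f d(m x m) = (integral_a1^b1 x dx) * (integral_a2^b2 y^3 dy).
Inner integral in x: integral_{2}^{3} x dx = (3^2 - 2^2)/2
  = 5/2.
Inner integral in y: integral_{2}^{6} y^3 dy = (6^4 - 2^4)/4
  = 320.
Product: (5/2) * (320) = 800.

800


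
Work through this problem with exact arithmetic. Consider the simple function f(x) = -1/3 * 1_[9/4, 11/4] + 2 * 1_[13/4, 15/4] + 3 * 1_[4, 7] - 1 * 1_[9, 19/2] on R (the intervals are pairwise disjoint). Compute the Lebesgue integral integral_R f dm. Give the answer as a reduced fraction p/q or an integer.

For a simple function f = sum_i c_i * 1_{A_i} with disjoint A_i,
  integral f dm = sum_i c_i * m(A_i).
Lengths of the A_i:
  m(A_1) = 11/4 - 9/4 = 1/2.
  m(A_2) = 15/4 - 13/4 = 1/2.
  m(A_3) = 7 - 4 = 3.
  m(A_4) = 19/2 - 9 = 1/2.
Contributions c_i * m(A_i):
  (-1/3) * (1/2) = -1/6.
  (2) * (1/2) = 1.
  (3) * (3) = 9.
  (-1) * (1/2) = -1/2.
Total: -1/6 + 1 + 9 - 1/2 = 28/3.

28/3


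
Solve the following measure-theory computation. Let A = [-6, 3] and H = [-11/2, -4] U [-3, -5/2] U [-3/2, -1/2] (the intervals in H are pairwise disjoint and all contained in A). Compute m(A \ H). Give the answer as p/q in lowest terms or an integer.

The ambient interval has length m(A) = 3 - (-6) = 9.
Since the holes are disjoint and sit inside A, by finite additivity
  m(H) = sum_i (b_i - a_i), and m(A \ H) = m(A) - m(H).
Computing the hole measures:
  m(H_1) = -4 - (-11/2) = 3/2.
  m(H_2) = -5/2 - (-3) = 1/2.
  m(H_3) = -1/2 - (-3/2) = 1.
Summed: m(H) = 3/2 + 1/2 + 1 = 3.
So m(A \ H) = 9 - 3 = 6.

6


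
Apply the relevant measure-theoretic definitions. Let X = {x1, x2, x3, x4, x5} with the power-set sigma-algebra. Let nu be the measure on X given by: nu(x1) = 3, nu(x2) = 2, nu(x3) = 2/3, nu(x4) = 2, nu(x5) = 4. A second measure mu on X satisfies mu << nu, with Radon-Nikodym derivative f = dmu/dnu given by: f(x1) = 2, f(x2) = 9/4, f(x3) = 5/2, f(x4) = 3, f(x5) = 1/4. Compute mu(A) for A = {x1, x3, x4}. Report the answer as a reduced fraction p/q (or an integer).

By the defining property of the Radon-Nikodym derivative, for every measurable set A,
  mu(A) = integral_A f dnu.
Since nu is a discrete measure concentrated on the atoms of X, the integral over A reduces to the sum
  mu(A) = sum_{x in A} f(x) * nu({x}).
Computing each term:
  x1: f(x1) * nu(x1) = 2 * 3 = 6.
  x3: f(x3) * nu(x3) = 5/2 * 2/3 = 5/3.
  x4: f(x4) * nu(x4) = 3 * 2 = 6.
Summing: mu(A) = 6 + 5/3 + 6 = 41/3.

41/3


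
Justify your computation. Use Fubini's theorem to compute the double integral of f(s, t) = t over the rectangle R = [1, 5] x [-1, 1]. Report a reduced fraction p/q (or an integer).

f(s, t) is a tensor product of a function of s and a function of t, and both factors are bounded continuous (hence Lebesgue integrable) on the rectangle, so Fubini's theorem applies:
  integral_R f d(m x m) = (integral_a1^b1 1 ds) * (integral_a2^b2 t dt).
Inner integral in s: integral_{1}^{5} 1 ds = (5^1 - 1^1)/1
  = 4.
Inner integral in t: integral_{-1}^{1} t dt = (1^2 - (-1)^2)/2
  = 0.
Product: (4) * (0) = 0.

0


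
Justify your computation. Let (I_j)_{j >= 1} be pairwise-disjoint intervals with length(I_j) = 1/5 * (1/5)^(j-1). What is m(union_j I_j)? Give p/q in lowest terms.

By countable additivity of the Lebesgue measure on pairwise disjoint measurable sets,
  m(union_{j >= 1} I_j) = sum_{j >= 1} m(I_j) = sum_{j >= 1} a * r^(j-1),
  with a = 1/5 and r = 1/5.
Since 0 < r = 1/5 < 1, the geometric series converges:
  sum_{j >= 1} a * r^(j-1) = a / (1 - r).
  = 1/5 / (1 - 1/5)
  = 1/5 / (4/5)
  = 1/4.

1/4


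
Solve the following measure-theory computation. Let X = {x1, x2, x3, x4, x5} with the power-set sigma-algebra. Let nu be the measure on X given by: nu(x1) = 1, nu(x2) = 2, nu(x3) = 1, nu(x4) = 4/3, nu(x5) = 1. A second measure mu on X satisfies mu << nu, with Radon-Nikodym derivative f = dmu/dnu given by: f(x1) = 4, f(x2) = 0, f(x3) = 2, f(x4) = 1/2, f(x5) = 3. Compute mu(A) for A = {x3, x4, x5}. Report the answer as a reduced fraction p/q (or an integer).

By the defining property of the Radon-Nikodym derivative, for every measurable set A,
  mu(A) = integral_A f dnu.
Since nu is a discrete measure concentrated on the atoms of X, the integral over A reduces to the sum
  mu(A) = sum_{x in A} f(x) * nu({x}).
Computing each term:
  x3: f(x3) * nu(x3) = 2 * 1 = 2.
  x4: f(x4) * nu(x4) = 1/2 * 4/3 = 2/3.
  x5: f(x5) * nu(x5) = 3 * 1 = 3.
Summing: mu(A) = 2 + 2/3 + 3 = 17/3.

17/3


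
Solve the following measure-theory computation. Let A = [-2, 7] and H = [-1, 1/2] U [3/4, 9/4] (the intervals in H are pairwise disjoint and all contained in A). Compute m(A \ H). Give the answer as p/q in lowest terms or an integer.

The ambient interval has length m(A) = 7 - (-2) = 9.
Since the holes are disjoint and sit inside A, by finite additivity
  m(H) = sum_i (b_i - a_i), and m(A \ H) = m(A) - m(H).
Computing the hole measures:
  m(H_1) = 1/2 - (-1) = 3/2.
  m(H_2) = 9/4 - 3/4 = 3/2.
Summed: m(H) = 3/2 + 3/2 = 3.
So m(A \ H) = 9 - 3 = 6.

6


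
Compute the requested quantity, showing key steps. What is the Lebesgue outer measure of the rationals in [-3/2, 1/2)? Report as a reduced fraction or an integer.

Q cap [-3/2, 1/2) is countable; list its elements as q_1, q_2, ... . Fix eps > 0 and cover the k-th point by an interval of length eps * 2^(-k). The cover has total length eps * sum_{k>=1} 2^(-k) = eps, so by definition of outer measure m*(Q cap [-3/2, 1/2)) <= eps. Since eps was arbitrary and m* >= 0, the outer measure is 0.

0


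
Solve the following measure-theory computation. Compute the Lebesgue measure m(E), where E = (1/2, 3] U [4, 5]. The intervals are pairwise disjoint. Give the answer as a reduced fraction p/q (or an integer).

For pairwise disjoint intervals, m(union_i I_i) = sum_i m(I_i),
and m is invariant under swapping open/closed endpoints (single points have measure 0).
So m(E) = sum_i (b_i - a_i).
  I_1 has length 3 - 1/2 = 5/2.
  I_2 has length 5 - 4 = 1.
Summing:
  m(E) = 5/2 + 1 = 7/2.

7/2


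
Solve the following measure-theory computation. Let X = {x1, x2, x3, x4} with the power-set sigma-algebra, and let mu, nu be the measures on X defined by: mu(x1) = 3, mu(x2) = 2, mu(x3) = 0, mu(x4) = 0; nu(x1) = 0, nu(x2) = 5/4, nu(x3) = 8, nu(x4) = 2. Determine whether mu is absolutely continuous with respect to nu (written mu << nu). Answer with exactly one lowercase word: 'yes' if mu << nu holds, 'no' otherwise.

mu << nu means: every nu-null measurable set is also mu-null; equivalently, for every atom x, if nu({x}) = 0 then mu({x}) = 0.
Checking each atom:
  x1: nu = 0, mu = 3 > 0 -> violates mu << nu.
  x2: nu = 5/4 > 0 -> no constraint.
  x3: nu = 8 > 0 -> no constraint.
  x4: nu = 2 > 0 -> no constraint.
The atom(s) x1 violate the condition (nu = 0 but mu > 0). Therefore mu is NOT absolutely continuous w.r.t. nu.

no


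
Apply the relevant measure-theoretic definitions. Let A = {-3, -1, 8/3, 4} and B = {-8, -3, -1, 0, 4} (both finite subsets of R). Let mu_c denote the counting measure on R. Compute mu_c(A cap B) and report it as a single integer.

Counting measure on a finite set equals cardinality. mu_c(A cap B) = |A cap B| (elements appearing in both).
Enumerating the elements of A that also lie in B gives 3 element(s).
So mu_c(A cap B) = 3.

3


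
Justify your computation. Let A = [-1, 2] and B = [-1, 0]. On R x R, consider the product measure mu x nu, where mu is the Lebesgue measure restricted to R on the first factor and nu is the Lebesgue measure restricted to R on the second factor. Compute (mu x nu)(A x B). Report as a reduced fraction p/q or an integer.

For a measurable rectangle A x B, the product measure satisfies
  (mu x nu)(A x B) = mu(A) * nu(B).
  mu(A) = 3.
  nu(B) = 1.
  (mu x nu)(A x B) = 3 * 1 = 3.

3


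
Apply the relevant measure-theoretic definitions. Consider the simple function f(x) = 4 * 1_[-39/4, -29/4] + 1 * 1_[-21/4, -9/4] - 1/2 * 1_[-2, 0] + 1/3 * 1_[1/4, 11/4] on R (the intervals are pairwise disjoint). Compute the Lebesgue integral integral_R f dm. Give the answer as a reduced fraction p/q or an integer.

For a simple function f = sum_i c_i * 1_{A_i} with disjoint A_i,
  integral f dm = sum_i c_i * m(A_i).
Lengths of the A_i:
  m(A_1) = -29/4 - (-39/4) = 5/2.
  m(A_2) = -9/4 - (-21/4) = 3.
  m(A_3) = 0 - (-2) = 2.
  m(A_4) = 11/4 - 1/4 = 5/2.
Contributions c_i * m(A_i):
  (4) * (5/2) = 10.
  (1) * (3) = 3.
  (-1/2) * (2) = -1.
  (1/3) * (5/2) = 5/6.
Total: 10 + 3 - 1 + 5/6 = 77/6.

77/6


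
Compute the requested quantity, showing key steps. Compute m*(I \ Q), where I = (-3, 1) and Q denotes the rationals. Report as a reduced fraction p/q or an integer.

The interval I = (-3, 1) has m(I) = 1 - (-3) = 4 (endpoints are measure-zero, so open/closed/half-open agree). Write I = (I cap Q) u (I \ Q). The rationals in I are countable, so m*(I cap Q) = 0 (cover each rational by intervals whose total length is arbitrarily small). By countable subadditivity m*(I) <= m*(I cap Q) + m*(I \ Q), hence m*(I \ Q) >= m(I) = 4. The reverse inequality m*(I \ Q) <= m*(I) = 4 is trivial since (I \ Q) is a subset of I. Therefore m*(I \ Q) = 4.

4


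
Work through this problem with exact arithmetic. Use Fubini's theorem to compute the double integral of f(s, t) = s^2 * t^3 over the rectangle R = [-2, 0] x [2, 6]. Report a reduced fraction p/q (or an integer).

f(s, t) is a tensor product of a function of s and a function of t, and both factors are bounded continuous (hence Lebesgue integrable) on the rectangle, so Fubini's theorem applies:
  integral_R f d(m x m) = (integral_a1^b1 s^2 ds) * (integral_a2^b2 t^3 dt).
Inner integral in s: integral_{-2}^{0} s^2 ds = (0^3 - (-2)^3)/3
  = 8/3.
Inner integral in t: integral_{2}^{6} t^3 dt = (6^4 - 2^4)/4
  = 320.
Product: (8/3) * (320) = 2560/3.

2560/3


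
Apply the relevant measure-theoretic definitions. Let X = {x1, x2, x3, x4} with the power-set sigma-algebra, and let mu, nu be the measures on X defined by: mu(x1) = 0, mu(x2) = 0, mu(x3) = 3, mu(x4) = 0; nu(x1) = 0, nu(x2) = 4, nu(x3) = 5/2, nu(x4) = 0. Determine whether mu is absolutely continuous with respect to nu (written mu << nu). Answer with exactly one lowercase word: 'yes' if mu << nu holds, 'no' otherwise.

mu << nu means: every nu-null measurable set is also mu-null; equivalently, for every atom x, if nu({x}) = 0 then mu({x}) = 0.
Checking each atom:
  x1: nu = 0, mu = 0 -> consistent with mu << nu.
  x2: nu = 4 > 0 -> no constraint.
  x3: nu = 5/2 > 0 -> no constraint.
  x4: nu = 0, mu = 0 -> consistent with mu << nu.
No atom violates the condition. Therefore mu << nu.

yes


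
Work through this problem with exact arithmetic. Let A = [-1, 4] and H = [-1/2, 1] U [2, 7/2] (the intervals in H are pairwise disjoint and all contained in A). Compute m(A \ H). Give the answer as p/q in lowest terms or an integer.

The ambient interval has length m(A) = 4 - (-1) = 5.
Since the holes are disjoint and sit inside A, by finite additivity
  m(H) = sum_i (b_i - a_i), and m(A \ H) = m(A) - m(H).
Computing the hole measures:
  m(H_1) = 1 - (-1/2) = 3/2.
  m(H_2) = 7/2 - 2 = 3/2.
Summed: m(H) = 3/2 + 3/2 = 3.
So m(A \ H) = 5 - 3 = 2.

2


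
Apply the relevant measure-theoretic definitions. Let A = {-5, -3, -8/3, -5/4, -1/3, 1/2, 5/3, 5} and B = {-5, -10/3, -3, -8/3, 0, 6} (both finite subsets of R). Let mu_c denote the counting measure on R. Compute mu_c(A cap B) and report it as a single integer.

Counting measure on a finite set equals cardinality. mu_c(A cap B) = |A cap B| (elements appearing in both).
Enumerating the elements of A that also lie in B gives 3 element(s).
So mu_c(A cap B) = 3.

3


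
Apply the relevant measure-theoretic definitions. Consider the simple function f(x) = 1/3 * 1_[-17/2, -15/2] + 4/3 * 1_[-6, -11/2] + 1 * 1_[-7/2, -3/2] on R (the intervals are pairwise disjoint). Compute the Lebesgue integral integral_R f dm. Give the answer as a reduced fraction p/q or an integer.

For a simple function f = sum_i c_i * 1_{A_i} with disjoint A_i,
  integral f dm = sum_i c_i * m(A_i).
Lengths of the A_i:
  m(A_1) = -15/2 - (-17/2) = 1.
  m(A_2) = -11/2 - (-6) = 1/2.
  m(A_3) = -3/2 - (-7/2) = 2.
Contributions c_i * m(A_i):
  (1/3) * (1) = 1/3.
  (4/3) * (1/2) = 2/3.
  (1) * (2) = 2.
Total: 1/3 + 2/3 + 2 = 3.

3


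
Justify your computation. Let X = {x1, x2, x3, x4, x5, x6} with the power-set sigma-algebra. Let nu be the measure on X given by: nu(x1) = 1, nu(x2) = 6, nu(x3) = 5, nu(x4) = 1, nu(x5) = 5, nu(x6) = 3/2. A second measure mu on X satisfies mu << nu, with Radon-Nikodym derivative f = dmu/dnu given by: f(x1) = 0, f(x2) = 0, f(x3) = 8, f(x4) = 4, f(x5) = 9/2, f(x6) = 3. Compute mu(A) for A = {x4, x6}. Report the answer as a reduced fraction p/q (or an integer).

By the defining property of the Radon-Nikodym derivative, for every measurable set A,
  mu(A) = integral_A f dnu.
Since nu is a discrete measure concentrated on the atoms of X, the integral over A reduces to the sum
  mu(A) = sum_{x in A} f(x) * nu({x}).
Computing each term:
  x4: f(x4) * nu(x4) = 4 * 1 = 4.
  x6: f(x6) * nu(x6) = 3 * 3/2 = 9/2.
Summing: mu(A) = 4 + 9/2 = 17/2.

17/2


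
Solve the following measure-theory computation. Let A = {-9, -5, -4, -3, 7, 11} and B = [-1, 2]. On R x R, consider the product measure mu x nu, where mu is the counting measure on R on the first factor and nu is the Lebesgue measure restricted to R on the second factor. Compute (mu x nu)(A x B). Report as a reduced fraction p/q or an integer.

For a measurable rectangle A x B, the product measure satisfies
  (mu x nu)(A x B) = mu(A) * nu(B).
  mu(A) = 6.
  nu(B) = 3.
  (mu x nu)(A x B) = 6 * 3 = 18.

18


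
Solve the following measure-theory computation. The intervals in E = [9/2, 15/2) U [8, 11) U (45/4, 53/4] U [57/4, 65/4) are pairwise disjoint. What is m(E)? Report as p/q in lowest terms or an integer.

For pairwise disjoint intervals, m(union_i I_i) = sum_i m(I_i),
and m is invariant under swapping open/closed endpoints (single points have measure 0).
So m(E) = sum_i (b_i - a_i).
  I_1 has length 15/2 - 9/2 = 3.
  I_2 has length 11 - 8 = 3.
  I_3 has length 53/4 - 45/4 = 2.
  I_4 has length 65/4 - 57/4 = 2.
Summing:
  m(E) = 3 + 3 + 2 + 2 = 10.

10


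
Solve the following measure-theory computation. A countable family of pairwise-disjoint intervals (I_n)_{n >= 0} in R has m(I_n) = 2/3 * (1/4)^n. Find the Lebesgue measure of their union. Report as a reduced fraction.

By countable additivity of the Lebesgue measure on pairwise disjoint measurable sets,
  m(union_{n >= 0} I_n) = sum_{n >= 0} m(I_n) = sum_{n >= 0} a * r^n,
  with a = 2/3 and r = 1/4.
Since 0 < r = 1/4 < 1, the geometric series converges:
  sum_{n >= 0} a * r^n = a / (1 - r).
  = 2/3 / (1 - 1/4)
  = 2/3 / (3/4)
  = 8/9.

8/9


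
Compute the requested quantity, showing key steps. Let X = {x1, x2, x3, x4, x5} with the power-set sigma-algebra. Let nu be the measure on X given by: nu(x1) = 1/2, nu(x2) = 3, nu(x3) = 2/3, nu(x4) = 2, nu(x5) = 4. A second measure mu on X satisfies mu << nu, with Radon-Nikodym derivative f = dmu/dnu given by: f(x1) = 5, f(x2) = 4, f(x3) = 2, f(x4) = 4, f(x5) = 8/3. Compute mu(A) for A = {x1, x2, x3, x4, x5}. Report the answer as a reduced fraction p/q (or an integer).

By the defining property of the Radon-Nikodym derivative, for every measurable set A,
  mu(A) = integral_A f dnu.
Since nu is a discrete measure concentrated on the atoms of X, the integral over A reduces to the sum
  mu(A) = sum_{x in A} f(x) * nu({x}).
Computing each term:
  x1: f(x1) * nu(x1) = 5 * 1/2 = 5/2.
  x2: f(x2) * nu(x2) = 4 * 3 = 12.
  x3: f(x3) * nu(x3) = 2 * 2/3 = 4/3.
  x4: f(x4) * nu(x4) = 4 * 2 = 8.
  x5: f(x5) * nu(x5) = 8/3 * 4 = 32/3.
Summing: mu(A) = 5/2 + 12 + 4/3 + 8 + 32/3 = 69/2.

69/2


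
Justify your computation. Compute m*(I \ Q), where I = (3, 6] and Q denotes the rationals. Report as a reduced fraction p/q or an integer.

The interval I = (3, 6] has m(I) = 6 - 3 = 3 (endpoints are measure-zero, so open/closed/half-open agree). Write I = (I cap Q) u (I \ Q). The rationals in I are countable, so m*(I cap Q) = 0 (cover each rational by intervals whose total length is arbitrarily small). By countable subadditivity m*(I) <= m*(I cap Q) + m*(I \ Q), hence m*(I \ Q) >= m(I) = 3. The reverse inequality m*(I \ Q) <= m*(I) = 3 is trivial since (I \ Q) is a subset of I. Therefore m*(I \ Q) = 3.

3


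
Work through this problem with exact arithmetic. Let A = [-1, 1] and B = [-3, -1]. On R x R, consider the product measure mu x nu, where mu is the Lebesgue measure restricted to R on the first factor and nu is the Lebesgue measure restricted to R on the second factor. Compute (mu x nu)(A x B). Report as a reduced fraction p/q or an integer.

For a measurable rectangle A x B, the product measure satisfies
  (mu x nu)(A x B) = mu(A) * nu(B).
  mu(A) = 2.
  nu(B) = 2.
  (mu x nu)(A x B) = 2 * 2 = 4.

4


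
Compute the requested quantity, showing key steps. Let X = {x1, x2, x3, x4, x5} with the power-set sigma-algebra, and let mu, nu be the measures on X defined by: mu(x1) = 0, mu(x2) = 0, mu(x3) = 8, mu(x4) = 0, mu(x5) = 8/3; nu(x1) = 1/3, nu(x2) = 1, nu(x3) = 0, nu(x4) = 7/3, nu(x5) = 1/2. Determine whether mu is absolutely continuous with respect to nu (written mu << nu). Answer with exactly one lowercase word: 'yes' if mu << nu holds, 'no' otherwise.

mu << nu means: every nu-null measurable set is also mu-null; equivalently, for every atom x, if nu({x}) = 0 then mu({x}) = 0.
Checking each atom:
  x1: nu = 1/3 > 0 -> no constraint.
  x2: nu = 1 > 0 -> no constraint.
  x3: nu = 0, mu = 8 > 0 -> violates mu << nu.
  x4: nu = 7/3 > 0 -> no constraint.
  x5: nu = 1/2 > 0 -> no constraint.
The atom(s) x3 violate the condition (nu = 0 but mu > 0). Therefore mu is NOT absolutely continuous w.r.t. nu.

no


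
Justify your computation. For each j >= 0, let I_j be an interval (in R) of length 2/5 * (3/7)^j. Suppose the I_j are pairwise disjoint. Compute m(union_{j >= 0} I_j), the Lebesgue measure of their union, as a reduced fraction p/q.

By countable additivity of the Lebesgue measure on pairwise disjoint measurable sets,
  m(union_{j >= 0} I_j) = sum_{j >= 0} m(I_j) = sum_{j >= 0} a * r^j,
  with a = 2/5 and r = 3/7.
Since 0 < r = 3/7 < 1, the geometric series converges:
  sum_{j >= 0} a * r^j = a / (1 - r).
  = 2/5 / (1 - 3/7)
  = 2/5 / (4/7)
  = 7/10.

7/10


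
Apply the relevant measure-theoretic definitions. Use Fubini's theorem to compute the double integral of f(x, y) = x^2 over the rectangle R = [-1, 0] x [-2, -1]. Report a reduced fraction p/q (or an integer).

f(x, y) is a tensor product of a function of x and a function of y, and both factors are bounded continuous (hence Lebesgue integrable) on the rectangle, so Fubini's theorem applies:
  integral_R f d(m x m) = (integral_a1^b1 x^2 dx) * (integral_a2^b2 1 dy).
Inner integral in x: integral_{-1}^{0} x^2 dx = (0^3 - (-1)^3)/3
  = 1/3.
Inner integral in y: integral_{-2}^{-1} 1 dy = ((-1)^1 - (-2)^1)/1
  = 1.
Product: (1/3) * (1) = 1/3.

1/3


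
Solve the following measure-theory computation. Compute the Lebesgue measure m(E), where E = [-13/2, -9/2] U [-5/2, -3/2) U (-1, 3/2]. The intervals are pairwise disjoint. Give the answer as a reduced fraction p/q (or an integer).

For pairwise disjoint intervals, m(union_i I_i) = sum_i m(I_i),
and m is invariant under swapping open/closed endpoints (single points have measure 0).
So m(E) = sum_i (b_i - a_i).
  I_1 has length -9/2 - (-13/2) = 2.
  I_2 has length -3/2 - (-5/2) = 1.
  I_3 has length 3/2 - (-1) = 5/2.
Summing:
  m(E) = 2 + 1 + 5/2 = 11/2.

11/2


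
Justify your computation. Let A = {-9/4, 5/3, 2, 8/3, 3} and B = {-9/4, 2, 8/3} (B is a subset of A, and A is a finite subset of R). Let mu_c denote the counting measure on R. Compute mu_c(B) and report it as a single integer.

Counting measure assigns mu_c(E) = |E| (number of elements) when E is finite.
B has 3 element(s), so mu_c(B) = 3.

3


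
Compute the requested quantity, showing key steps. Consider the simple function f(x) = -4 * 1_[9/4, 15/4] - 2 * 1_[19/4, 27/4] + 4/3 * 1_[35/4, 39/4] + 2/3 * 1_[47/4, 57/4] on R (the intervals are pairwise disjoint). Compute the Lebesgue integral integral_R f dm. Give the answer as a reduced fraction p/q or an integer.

For a simple function f = sum_i c_i * 1_{A_i} with disjoint A_i,
  integral f dm = sum_i c_i * m(A_i).
Lengths of the A_i:
  m(A_1) = 15/4 - 9/4 = 3/2.
  m(A_2) = 27/4 - 19/4 = 2.
  m(A_3) = 39/4 - 35/4 = 1.
  m(A_4) = 57/4 - 47/4 = 5/2.
Contributions c_i * m(A_i):
  (-4) * (3/2) = -6.
  (-2) * (2) = -4.
  (4/3) * (1) = 4/3.
  (2/3) * (5/2) = 5/3.
Total: -6 - 4 + 4/3 + 5/3 = -7.

-7
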